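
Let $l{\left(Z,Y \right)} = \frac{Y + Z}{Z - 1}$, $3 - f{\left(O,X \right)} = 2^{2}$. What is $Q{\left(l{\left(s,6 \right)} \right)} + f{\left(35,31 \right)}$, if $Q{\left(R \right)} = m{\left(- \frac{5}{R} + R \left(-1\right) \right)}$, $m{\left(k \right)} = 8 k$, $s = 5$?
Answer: $- \frac{413}{11} \approx -37.545$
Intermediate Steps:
$f{\left(O,X \right)} = -1$ ($f{\left(O,X \right)} = 3 - 2^{2} = 3 - 4 = -1$)
$l{\left(Z,Y \right)} = \frac{Y + Z}{-1 + Z}$
$Q{\left(R \right)} = - \frac{40}{R} - 8 R$ ($Q{\left(R \right)} = 8 \left(- \frac{5}{R} + R \left(-1\right)\right) = 8 \left(- \frac{5}{R} - R\right) = 8 \left(- R - \frac{5}{R}\right) = - \frac{40}{R} - 8 R$)
$Q{\left(l{\left(s,6 \right)} \right)} + f{\left(35,31 \right)} = \left(- \frac{40}{\frac{1}{-1 + 5} \left(6 + 5\right)} - 8 \frac{6 + 5}{-1 + 5}\right) - 1 = \left(- \frac{40}{\frac{1}{4} \cdot 11} - 8 \cdot \frac{1}{4} \cdot 11\right) - 1 = \left(- \frac{40}{\frac{11}{4}} - 22\right) - 1 = \left(\left(-40\right) \frac{4}{11} - 22\right) - 1 = \left(- \frac{160}{11} - 22\right) - 1 = - \frac{402}{11} - 1 = - \frac{413}{11}$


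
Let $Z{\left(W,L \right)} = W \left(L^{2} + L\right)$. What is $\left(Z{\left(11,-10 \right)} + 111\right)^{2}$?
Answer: $1212201$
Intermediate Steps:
$Z{\left(W,L \right)} = W \left(L + L^{2}\right)$
$\left(Z{\left(11,-10 \right)} + 111\right)^{2} = \left(\left(-10\right) 11 \left(1 - 10\right) + 111\right)^{2} = \left(\left(-10\right) 11 \left(-9\right) + 111\right)^{2} = \left(990 + 111\right)^{2} = 1101^{2} = 1212201$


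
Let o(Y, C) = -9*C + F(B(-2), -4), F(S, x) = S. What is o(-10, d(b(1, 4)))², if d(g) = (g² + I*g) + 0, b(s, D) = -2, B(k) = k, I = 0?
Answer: 1444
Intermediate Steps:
d(g) = g² (d(g) = (g² + 0*g) + 0 = (g² + 0) + 0 = g² + 0 = g²)
o(Y, C) = -2 - 9*C (o(Y, C) = -9*C - 2 = -2 - 9*C)
o(-10, d(b(1, 4)))² = (-2 - 9*(-2)²)² = (-2 - 9*4)² = (-2 - 36)² = (-38)² = 1444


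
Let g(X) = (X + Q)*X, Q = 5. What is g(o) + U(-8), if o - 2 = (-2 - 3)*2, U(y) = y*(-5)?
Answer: 64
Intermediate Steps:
U(y) = -5*y
o = -8 (o = 2 + (-2 - 3)*2 = 2 - 5*2 = 2 - 10 = -8)
g(X) = X*(5 + X) (g(X) = (X + 5)*X = (5 + X)*X = X*(5 + X))
g(o) + U(-8) = -8*(5 - 8) - 5*(-8) = -8*(-3) + 40 = 24 + 40 = 64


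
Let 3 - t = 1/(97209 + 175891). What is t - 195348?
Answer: -53348719501/273100 ≈ -1.9535e+5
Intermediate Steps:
t = 819299/273100 (t = 3 - 1/(97209 + 175891) = 3 - 1/273100 = 819299/273100 ≈ 3.0000)
t - 195348 = 819299/273100 - 195348 = -53348719501/273100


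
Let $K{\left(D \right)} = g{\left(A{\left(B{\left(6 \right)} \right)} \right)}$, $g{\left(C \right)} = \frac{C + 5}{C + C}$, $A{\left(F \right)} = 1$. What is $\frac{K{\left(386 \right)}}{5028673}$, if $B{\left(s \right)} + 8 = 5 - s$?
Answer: $\frac{3}{5028673} \approx 5.9658 \cdot 10^{-7}$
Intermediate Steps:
$B{\left(s \right)} = -3 - s$ ($B{\left(s \right)} = -8 - \left(-5 + s\right) = -3 - s$)
$g{\left(C \right)} = \frac{5 + C}{2 C}$
$K{\left(D \right)} = 3$ ($K{\left(D \right)} = \frac{5 + 1}{2 \cdot 1} = \frac{1}{2} \cdot 1 \cdot 6 = 3$)
$\frac{K{\left(386 \right)}}{5028673} = \frac{3}{5028673}$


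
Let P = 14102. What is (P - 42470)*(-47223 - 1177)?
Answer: 1373011200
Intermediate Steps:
(P - 42470)*(-47223 - 1177) = (14102 - 42470)*(-47223 - 1177) = -28368*(-48400) = 1373011200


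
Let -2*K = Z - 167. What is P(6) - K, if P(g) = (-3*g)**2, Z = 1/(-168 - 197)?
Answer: 87782/365 ≈ 240.50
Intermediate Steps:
Z = -1/365 (Z = 1/(-365) = -1/365 ≈ -0.0027397)
P(g) = 9*g**2
K = 30478/365 (K = -(-1/365 - 167)/2 = -1/2*(-60956/365) = 30478/365 ≈ 83.501)
P(6) - K = 9*6**2 - 1*30478/365 = 9*36 - 30478/365 = 324 - 30478/365 = 87782/365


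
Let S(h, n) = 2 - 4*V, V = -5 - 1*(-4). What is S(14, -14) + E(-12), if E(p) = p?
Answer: -6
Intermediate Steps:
V = -1 (V = -5 + 4 = -1)
S(h, n) = 6 (S(h, n) = 2 - 4*(-1) = 2 + 4 = 6)
S(14, -14) + E(-12) = 6 - 12 = -6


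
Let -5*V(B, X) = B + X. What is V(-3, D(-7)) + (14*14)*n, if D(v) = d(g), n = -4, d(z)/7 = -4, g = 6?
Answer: -3889/5 ≈ -777.80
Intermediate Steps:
d(z) = -28 (d(z) = 7*(-4) = -28)
D(v) = -28
V(B, X) = -B/5 - X/5 (V(B, X) = -(B + X)/5 = -B/5 - X/5)
V(-3, D(-7)) + (14*14)*n = (-1/5*(-3) - 1/5*(-28)) + (14*14)*(-4) = (3/5 + 28/5) + 196*(-4) = 31/5 - 784 = -3889/5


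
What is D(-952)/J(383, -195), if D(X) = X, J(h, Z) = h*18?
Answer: -476/3447 ≈ -0.13809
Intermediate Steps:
J(h, Z) = 18*h
D(-952)/J(383, -195) = -952/(18*383) = -952/6894 = -952*1/6894 = -476/3447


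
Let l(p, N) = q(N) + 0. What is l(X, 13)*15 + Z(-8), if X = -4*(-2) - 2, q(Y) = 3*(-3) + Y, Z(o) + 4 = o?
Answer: 48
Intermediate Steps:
Z(o) = -4 + o
q(Y) = -9 + Y
X = 6 (X = 8 - 2 = 6)
l(p, N) = -9 + N (l(p, N) = (-9 + N) + 0 = -9 + N)
l(X, 13)*15 + Z(-8) = (-9 + 13)*15 + (-4 - 8) = 4*15 - 12 = 60 - 12 = 48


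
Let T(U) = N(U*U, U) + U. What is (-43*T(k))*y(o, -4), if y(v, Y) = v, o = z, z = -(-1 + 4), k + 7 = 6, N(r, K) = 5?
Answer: 516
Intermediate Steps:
k = -1 (k = -7 + 6 = -1)
T(U) = 5 + U
z = -3 (z = -1*3 = -3)
o = -3
(-43*T(k))*y(o, -4) = -43*(5 - 1)*(-3) = -43*4*(-3) = -172*(-3) = 516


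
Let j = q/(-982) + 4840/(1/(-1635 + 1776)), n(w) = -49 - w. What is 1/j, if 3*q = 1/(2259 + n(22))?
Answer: 6445848/4398904509119 ≈ 1.4653e-6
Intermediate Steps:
q = 1/6564 (q = 1/(3*(2259 + (-49 - 1*22))) = 1/(3*(2259 + (-49 - 22))) = 1/(3*(2259 - 71)) = (1/3)/2188 = (1/3)*(1/2188) = 1/6564 ≈ 0.00015235)
j = 4398904509119/6445848 (j = (1/6564)/(-982) + 4840/(1/(-1635 + 1776)) = (1/6564)*(-1/982) + 4840/(1/141) = -1/6445848 + 4840/(1/141) = -1/6445848 + 4840*141 = -1/6445848 + 682440 = 4398904509119/6445848 ≈ 6.8244e+5)
1/j = 1/(4398904509119/6445848) = 6445848/4398904509119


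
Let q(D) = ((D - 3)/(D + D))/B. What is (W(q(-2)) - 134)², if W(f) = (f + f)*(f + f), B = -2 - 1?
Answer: 23030401/1296 ≈ 17770.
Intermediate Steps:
B = -3
q(D) = -(-3 + D)/(6*D) (q(D) = ((D - 3)/(D + D))/(-3) = ((-3 + D)/((2*D)))*(-⅓) = ((-3 + D)*(1/(2*D)))*(-⅓) = ((-3 + D)/(2*D))*(-⅓) = -(-3 + D)/(6*D))
W(f) = 4*f² (W(f) = (2*f)*(2*f) = 4*f²)
(W(q(-2)) - 134)² = (4*((⅙)*(3 - 1*(-2))/(-2))² - 134)² = (4*((⅙)*(-½)*(3 + 2))² - 134)² = (4*((⅙)*(-½)*5)² - 134)² = (4*(-5/12)² - 134)² = (4*(25/144) - 134)² = (25/36 - 134)² = (-4799/36)² = 23030401/1296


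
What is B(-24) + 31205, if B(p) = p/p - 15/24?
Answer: 249643/8 ≈ 31205.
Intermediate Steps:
B(p) = 3/8 (B(p) = 1 - 15*1/24 = 1 - 5/8 = 3/8)
B(-24) + 31205 = 3/8 + 31205 = 249643/8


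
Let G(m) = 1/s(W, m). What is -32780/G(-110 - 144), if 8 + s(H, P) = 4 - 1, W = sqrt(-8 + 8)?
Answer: 163900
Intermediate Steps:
W = 0 (W = sqrt(0) = 0)
s(H, P) = -5 (s(H, P) = -8 + (4 - 1) = -8 + 3 = -5)
G(m) = -1/5 (G(m) = 1/(-5) = -1/5)
-32780/G(-110 - 144) = -32780/(-1/5) = -32780*(-5) = 163900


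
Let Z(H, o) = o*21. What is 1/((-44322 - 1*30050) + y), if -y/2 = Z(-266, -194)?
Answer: -1/66224 ≈ -1.5100e-5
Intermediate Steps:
Z(H, o) = 21*o
y = 8148 (y = -42*(-194) = -2*(-4074) = 8148)
1/((-44322 - 1*30050) + y) = 1/((-44322 - 1*30050) + 8148) = 1/((-44322 - 30050) + 8148) = 1/(-74372 + 8148) = 1/(-66224) = -1/66224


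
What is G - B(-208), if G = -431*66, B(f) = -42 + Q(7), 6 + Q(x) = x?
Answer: -28405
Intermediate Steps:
Q(x) = -6 + x
B(f) = -41 (B(f) = -42 + (-6 + 7) = -42 + 1 = -41)
G = -28446
G - B(-208) = -28446 - 1*(-41) = -28446 + 41 = -28405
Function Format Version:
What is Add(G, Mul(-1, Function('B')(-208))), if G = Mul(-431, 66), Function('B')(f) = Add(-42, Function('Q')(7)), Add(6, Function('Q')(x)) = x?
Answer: -28405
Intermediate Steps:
Function('Q')(x) = Add(-6, x)
Function('B')(f) = -41 (Function('B')(f) = Add(-42, Add(-6, 7)) = Add(-42, 1) = -41)
G = -28446
Add(G, Mul(-1, Function('B')(-208))) = Add(-28446, Mul(-1, -41)) = Add(-28446, 41) = -28405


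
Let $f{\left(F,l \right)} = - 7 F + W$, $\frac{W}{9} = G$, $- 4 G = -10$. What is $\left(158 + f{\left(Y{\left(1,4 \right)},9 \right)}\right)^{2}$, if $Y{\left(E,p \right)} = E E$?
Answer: $\frac{120409}{4} \approx 30102.0$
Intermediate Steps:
$G = \frac{5}{2}$ ($G = \left(- \frac{1}{4}\right) \left(-10\right) = \frac{5}{2} \approx 2.5$)
$Y{\left(E,p \right)} = E^{2}$
$W = \frac{45}{2}$ ($W = 9 \cdot \frac{5}{2} = \frac{45}{2} \approx 22.5$)
$f{\left(F,l \right)} = \frac{45}{2} - 7 F$ ($f{\left(F,l \right)} = - 7 F + \frac{45}{2} = \frac{45}{2} - 7 F$)
$\left(158 + f{\left(Y{\left(1,4 \right)},9 \right)}\right)^{2} = \left(158 + \left(\frac{45}{2} - 7 \cdot 1^{2}\right)\right)^{2} = \left(158 + \left(\frac{45}{2} - 7\right)\right)^{2} = \left(158 + \frac{31}{2}\right)^{2} = \left(\frac{347}{2}\right)^{2} = \frac{120409}{4}$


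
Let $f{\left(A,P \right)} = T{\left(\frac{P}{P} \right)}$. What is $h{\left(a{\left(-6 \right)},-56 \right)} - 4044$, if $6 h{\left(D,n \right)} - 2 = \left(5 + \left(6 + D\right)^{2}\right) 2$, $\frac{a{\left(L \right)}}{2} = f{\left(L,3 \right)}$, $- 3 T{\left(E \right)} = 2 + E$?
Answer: $- \frac{12110}{3} \approx -4036.7$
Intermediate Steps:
$T{\left(E \right)} = - \frac{2}{3} - \frac{E}{3}$ ($T{\left(E \right)} = - \frac{2 + E}{3} = - \frac{2}{3} - \frac{E}{3}$)
$f{\left(A,P \right)} = -1$ ($f{\left(A,P \right)} = - \frac{2}{3} - \frac{P \frac{1}{P}}{3} = - \frac{2}{3} - \frac{1}{3} = -1$)
$a{\left(L \right)} = -2$ ($a{\left(L \right)} = 2 \left(-1\right) = -2$)
$h{\left(D,n \right)} = 2 + \frac{\left(6 + D\right)^{2}}{3}$ ($h{\left(D,n \right)} = \frac{1}{3} + \frac{\left(5 + \left(6 + D\right)^{2}\right) 2}{6} = \frac{1}{3} + \frac{10 + 2 \left(6 + D\right)^{2}}{6} = \frac{1}{3} + \left(\frac{5}{3} + \frac{\left(6 + D\right)^{2}}{3}\right) = 2 + \frac{\left(6 + D\right)^{2}}{3}$)
$h{\left(a{\left(-6 \right)},-56 \right)} - 4044 = \left(2 + \frac{\left(6 - 2\right)^{2}}{3}\right) - 4044 = \left(2 + \frac{4^{2}}{3}\right) - 4044 = \left(2 + \frac{1}{3} \cdot 16\right) - 4044 = \left(2 + \frac{16}{3}\right) - 4044 = \frac{22}{3} - 4044 = - \frac{12110}{3}$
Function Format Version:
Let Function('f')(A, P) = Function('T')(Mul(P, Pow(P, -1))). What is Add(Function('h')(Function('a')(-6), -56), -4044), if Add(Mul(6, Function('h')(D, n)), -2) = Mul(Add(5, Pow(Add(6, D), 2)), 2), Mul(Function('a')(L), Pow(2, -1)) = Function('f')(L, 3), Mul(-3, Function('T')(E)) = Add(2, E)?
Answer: Rational(-12110, 3) ≈ -4036.7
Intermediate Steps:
Function('T')(E) = Add(Rational(-2, 3), Mul(Rational(-1, 3), E)) (Function('T')(E) = Mul(Rational(-1, 3), Add(2, E)) = Add(Rational(-2, 3), Mul(Rational(-1, 3), E)))
Function('f')(A, P) = -1 (Function('f')(A, P) = Add(Rational(-2, 3), Mul(Rational(-1, 3), Mul(P, Pow(P, -1)))) = Add(Rational(-2, 3), Mul(Rational(-1, 3), 1)) = Add(Rational(-2, 3), Rational(-1, 3)) = -1)
Function('a')(L) = -2 (Function('a')(L) = Mul(2, -1) = -2)
Function('h')(D, n) = Add(2, Mul(Rational(1, 3), Pow(Add(6, D), 2))) (Function('h')(D, n) = Add(Rational(1, 3), Mul(Rational(1, 6), Mul(Add(5, Pow(Add(6, D), 2)), 2))) = Add(Rational(1, 3), Mul(Rational(1, 6), Add(10, Mul(2, Pow(Add(6, D), 2))))) = Add(Rational(1, 3), Add(Rational(5, 3), Mul(Rational(1, 3), Pow(Add(6, D), 2)))) = Add(2, Mul(Rational(1, 3), Pow(Add(6, D), 2))))
Add(Function('h')(Function('a')(-6), -56), -4044) = Add(Add(2, Mul(Rational(1, 3), Pow(Add(6, -2), 2))), -4044) = Add(Add(2, Mul(Rational(1, 3), Pow(4, 2))), -4044) = Add(Add(2, Mul(Rational(1, 3), 16)), -4044) = Add(Add(2, Rational(16, 3)), -4044) = Add(Rational(22, 3), -4044) = Rational(-12110, 3)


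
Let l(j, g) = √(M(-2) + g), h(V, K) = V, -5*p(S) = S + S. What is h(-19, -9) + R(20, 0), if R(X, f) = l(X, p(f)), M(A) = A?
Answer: -19 + I*√2 ≈ -19.0 + 1.4142*I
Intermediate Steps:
p(S) = -2*S/5 (p(S) = -(S + S)/5 = -2*S/5)
l(j, g) = √(-2 + g)
R(X, f) = √(-2 - 2*f/5)
h(-19, -9) + R(20, 0) = -19 + √(-50 - 10*0)/5 = -19 + √(-50 + 0)/5 = -19 + √(-50)/5 = -19 + (5*I*√2)/5 = -19 + I*√2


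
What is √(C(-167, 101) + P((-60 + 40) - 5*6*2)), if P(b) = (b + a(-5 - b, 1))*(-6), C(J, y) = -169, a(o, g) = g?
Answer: √305 ≈ 17.464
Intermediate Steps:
P(b) = -6 - 6*b (P(b) = (b + 1)*(-6) = (1 + b)*(-6) = -6 - 6*b)
√(C(-167, 101) + P((-60 + 40) - 5*6*2)) = √(-169 + (-6 - 6*((-60 + 40) - 5*6*2))) = √(-169 + (-6 - 6*(-20 - 30*2))) = √(-169 + (-6 - 6*(-20 - 60))) = √(-169 + (-6 - 6*(-80))) = √(-169 + (-6 + 480)) = √(-169 + 474) = √305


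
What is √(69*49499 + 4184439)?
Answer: 3*√844430 ≈ 2756.8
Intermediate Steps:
√(69*49499 + 4184439) = √(3415431 + 4184439) = √7599870 = 3*√844430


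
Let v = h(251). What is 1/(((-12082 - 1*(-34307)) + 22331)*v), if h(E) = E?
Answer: 1/11183556 ≈ 8.9417e-8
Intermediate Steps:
v = 251
1/(((-12082 - 1*(-34307)) + 22331)*v) = 1/(((-12082 - 1*(-34307)) + 22331)*251) = (1/251)/((-12082 + 34307) + 22331) = (1/251)/(22225 + 22331) = (1/251)/44556 = (1/44556)*(1/251) = 1/11183556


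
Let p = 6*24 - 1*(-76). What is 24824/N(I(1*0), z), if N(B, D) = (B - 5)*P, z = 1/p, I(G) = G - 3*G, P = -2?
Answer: 12412/5 ≈ 2482.4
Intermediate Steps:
I(G) = -2*G
p = 220 (p = 144 + 76 = 220)
z = 1/220 ≈ 0.0045455
N(B, D) = 10 - 2*B (N(B, D) = (B - 5)*(-2) = (-5 + B)*(-2) = 10 - 2*B)
24824/N(I(1*0), z) = 24824/(10 - (-4)*1*0) = 24824/(10 - (-4)*0) = 24824/(10 - 2*0) = 24824/(10 + 0) = 24824/10 = 24824*(1/10) = 12412/5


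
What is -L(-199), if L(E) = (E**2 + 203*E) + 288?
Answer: 508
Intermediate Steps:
L(E) = 288 + E**2 + 203*E
-L(-199) = -(288 + (-199)**2 + 203*(-199)) = -(288 + 39601 - 40397) = -1*(-508) = 508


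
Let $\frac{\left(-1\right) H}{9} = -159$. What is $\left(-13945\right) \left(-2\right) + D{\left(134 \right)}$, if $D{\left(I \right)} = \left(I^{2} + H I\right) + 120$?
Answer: $237720$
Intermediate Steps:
$H = 1431$ ($H = \left(-9\right) \left(-159\right) = 1431$)
$D{\left(I \right)} = 120 + I^{2} + 1431 I$ ($D{\left(I \right)} = \left(I^{2} + 1431 I\right) + 120 = 120 + I^{2} + 1431 I$)
$\left(-13945\right) \left(-2\right) + D{\left(134 \right)} = \left(-13945\right) \left(-2\right) + \left(120 + 134^{2} + 1431 \cdot 134\right) = 27890 + \left(120 + 17956 + 191754\right) = 27890 + 209830 = 237720$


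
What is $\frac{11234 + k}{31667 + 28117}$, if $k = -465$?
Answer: $\frac{10769}{59784} \approx 0.18013$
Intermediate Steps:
$\frac{11234 + k}{31667 + 28117} = \frac{11234 - 465}{31667 + 28117} = \frac{10769}{59784}$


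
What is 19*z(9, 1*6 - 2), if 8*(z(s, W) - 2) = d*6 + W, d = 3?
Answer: 361/4 ≈ 90.250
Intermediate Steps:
z(s, W) = 17/4 + W/8 (z(s, W) = 2 + (3*6 + W)/8 = 2 + (18 + W)/8 = 2 + (9/4 + W/8) = 17/4 + W/8)
19*z(9, 1*6 - 2) = 19*(17/4 + (1*6 - 2)/8) = 19*(17/4 + (6 - 2)/8) = 19*(17/4 + (1/8)*4) = 19*(17/4 + 1/2) = 19*(19/4) = 361/4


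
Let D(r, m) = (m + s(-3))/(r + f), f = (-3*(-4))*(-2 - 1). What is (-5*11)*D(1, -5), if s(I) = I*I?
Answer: 44/7 ≈ 6.2857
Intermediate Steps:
s(I) = I**2
f = -36 (f = 12*(-3) = -36)
D(r, m) = (9 + m)/(-36 + r) (D(r, m) = (m + (-3)**2)/(r - 36) = (m + 9)/(-36 + r) = (9 + m)/(-36 + r))
(-5*11)*D(1, -5) = (-5*11)*((9 - 5)/(-36 + 1)) = -55*4/(-35) = -(-11)*4/7 = -55*(-4/35) = 44/7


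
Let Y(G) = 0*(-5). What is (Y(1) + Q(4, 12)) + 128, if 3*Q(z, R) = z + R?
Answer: 400/3 ≈ 133.33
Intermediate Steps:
Q(z, R) = R/3 + z/3 (Q(z, R) = (z + R)/3 = (R + z)/3 = R/3 + z/3)
Y(G) = 0
(Y(1) + Q(4, 12)) + 128 = (0 + ((⅓)*12 + (⅓)*4)) + 128 = (0 + (4 + 4/3)) + 128 = (0 + 16/3) + 128 = 16/3 + 128 = 400/3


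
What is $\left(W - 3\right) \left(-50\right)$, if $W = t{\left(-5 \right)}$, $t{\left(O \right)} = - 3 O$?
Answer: $-600$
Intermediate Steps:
$W = 15$ ($W = \left(-3\right) \left(-5\right) = 15$)
$\left(W - 3\right) \left(-50\right) = \left(15 - 3\right) \left(-50\right) = 12 \left(-50\right) = -600$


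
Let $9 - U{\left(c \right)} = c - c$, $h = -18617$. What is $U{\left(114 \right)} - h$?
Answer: $18626$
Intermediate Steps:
$U{\left(c \right)} = 9$ ($U{\left(c \right)} = 9 - \left(c - c\right) = 9 - 0 = 9 + 0 = 9$)
$U{\left(114 \right)} - h = 9 - -18617 = 9 + 18617 = 18626$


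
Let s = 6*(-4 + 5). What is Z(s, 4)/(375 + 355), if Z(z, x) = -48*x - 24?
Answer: -108/365 ≈ -0.29589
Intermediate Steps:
s = 6 (s = 6*1 = 6)
Z(z, x) = -24 - 48*x
Z(s, 4)/(375 + 355) = (-24 - 48*4)/(375 + 355) = (-24 - 192)/730 = (1/730)*(-216) = -108/365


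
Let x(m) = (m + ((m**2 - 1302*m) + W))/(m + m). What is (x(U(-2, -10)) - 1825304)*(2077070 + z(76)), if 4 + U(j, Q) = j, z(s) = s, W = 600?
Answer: -3792884174595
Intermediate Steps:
U(j, Q) = -4 + j
x(m) = (600 + m**2 - 1301*m)/(2*m) (x(m) = (m + ((m**2 - 1302*m) + 600))/(m + m) = (m + (600 + m**2 - 1302*m))/((2*m)) = (600 + m**2 - 1301*m)*(1/(2*m)) = (600 + m**2 - 1301*m)/(2*m))
(x(U(-2, -10)) - 1825304)*(2077070 + z(76)) = ((600 + (-4 - 2)*(-1301 + (-4 - 2)))/(2*(-4 - 2)) - 1825304)*(2077070 + 76) = ((1/2)*(600 - 6*(-1301 - 6))/(-6) - 1825304)*2077146 = ((1/2)*(-1/6)*(600 - 6*(-1307)) - 1825304)*2077146 = ((1/2)*(-1/6)*(600 + 7842) - 1825304)*2077146 = ((1/2)*(-1/6)*8442 - 1825304)*2077146 = (-1407/2 - 1825304)*2077146 = -3652015/2*2077146 = -3792884174595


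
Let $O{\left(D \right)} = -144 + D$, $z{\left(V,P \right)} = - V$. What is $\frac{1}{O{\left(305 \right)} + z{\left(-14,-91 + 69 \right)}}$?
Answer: $\frac{1}{175} \approx 0.0057143$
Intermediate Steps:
$\frac{1}{O{\left(305 \right)} + z{\left(-14,-91 + 69 \right)}} = \frac{1}{\left(-144 + 305\right) - -14} = \frac{1}{161 + 14} = \frac{1}{175}$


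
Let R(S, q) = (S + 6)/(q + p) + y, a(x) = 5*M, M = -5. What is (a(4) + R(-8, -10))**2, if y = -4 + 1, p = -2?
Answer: 27889/36 ≈ 774.69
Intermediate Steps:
y = -3
a(x) = -25 (a(x) = 5*(-5) = -25)
R(S, q) = -3 + (6 + S)/(-2 + q) (R(S, q) = (S + 6)/(q - 2) - 3 = (6 + S)/(-2 + q) - 3 = -3 + (6 + S)/(-2 + q))
(a(4) + R(-8, -10))**2 = (-25 + (12 - 8 - 3*(-10))/(-2 - 10))**2 = (-25 + (12 - 8 + 30)/(-12))**2 = (-25 - 1/12*34)**2 = (-25 - 17/6)**2 = (-167/6)**2 = 27889/36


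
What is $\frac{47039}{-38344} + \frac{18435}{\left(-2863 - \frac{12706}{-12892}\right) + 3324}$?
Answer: $\frac{1472138126013}{38062286632} \approx 38.677$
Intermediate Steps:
$\frac{47039}{-38344} + \frac{18435}{\left(-2863 - \frac{12706}{-12892}\right) + 3324} = 47039 \left(- \frac{1}{38344}\right) + \frac{18435}{\left(-2863 - - \frac{6353}{6446}\right) + 3324} = - \frac{47039}{38344} + \frac{18435}{\left(-2863 + \frac{6353}{6446}\right) + 3324} = - \frac{47039}{38344} + \frac{18435}{- \frac{18448545}{6446} + 3324} = - \frac{47039}{38344} + \frac{18435}{\frac{2977959}{6446}} = - \frac{47039}{38344} + 18435 \cdot \frac{6446}{2977959} = - \frac{47039}{38344} + \frac{39610670}{992653} = \frac{1472138126013}{38062286632}$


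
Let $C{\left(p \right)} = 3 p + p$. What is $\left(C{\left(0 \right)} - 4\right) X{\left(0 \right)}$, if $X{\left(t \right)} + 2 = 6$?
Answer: $-16$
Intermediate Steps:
$C{\left(p \right)} = 4 p$
$X{\left(t \right)} = 4$ ($X{\left(t \right)} = -2 + 6 = 4$)
$\left(C{\left(0 \right)} - 4\right) X{\left(0 \right)} = \left(4 \cdot 0 - 4\right) 4 = \left(0 - 4\right) 4 = \left(-4\right) 4 = -16$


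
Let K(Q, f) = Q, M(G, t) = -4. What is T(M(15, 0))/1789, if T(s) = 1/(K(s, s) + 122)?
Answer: 1/211102 ≈ 4.7370e-6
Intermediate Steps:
T(s) = 1/(122 + s) (T(s) = 1/(s + 122) = 1/(122 + s))
T(M(15, 0))/1789 = 1/((122 - 4)*1789) = (1/1789)/118 = (1/118)*(1/1789) = 1/211102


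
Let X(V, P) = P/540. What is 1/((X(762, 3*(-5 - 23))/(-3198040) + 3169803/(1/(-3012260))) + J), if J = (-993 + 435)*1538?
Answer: -143911800/1374108959030784811193 ≈ -1.0473e-13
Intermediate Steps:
X(V, P) = P/540 (X(V, P) = P*(1/540) = P/540)
J = -858204 (J = -558*1538 = -858204)
1/((X(762, 3*(-5 - 23))/(-3198040) + 3169803/(1/(-3012260))) + J) = 1/((((3*(-5 - 23))/540)/(-3198040) + 3169803/(1/(-3012260))) - 858204) = 1/((((3*(-28))/540)*(-1/3198040) + 3169803/(-1/3012260)) - 858204) = 1/((((1/540)*(-84))*(-1/3198040) + 3169803*(-3012260)) - 858204) = 1/((-7/45*(-1/3198040) - 9548270784780) - 858204) = 1/((7/143911800 - 9548270784780) - 858204) = 1/(-1374108835525102403993/143911800 - 858204) = 1/(-1374108959030784811193/143911800) = -143911800/1374108959030784811193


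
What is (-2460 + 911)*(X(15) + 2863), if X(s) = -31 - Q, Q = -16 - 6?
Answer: -4420846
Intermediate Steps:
Q = -22
X(s) = -9 (X(s) = -31 - 1*(-22) = -31 + 22 = -9)
(-2460 + 911)*(X(15) + 2863) = (-2460 + 911)*(-9 + 2863) = -1549*2854 = -4420846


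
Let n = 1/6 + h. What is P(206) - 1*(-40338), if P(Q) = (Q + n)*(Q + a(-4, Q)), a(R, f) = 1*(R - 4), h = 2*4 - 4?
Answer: 81951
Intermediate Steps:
h = 4 (h = 8 - 4 = 4)
a(R, f) = -4 + R (a(R, f) = 1*(-4 + R) = -4 + R)
n = 25/6 (n = 1/6 + 4 = ⅙ + 4 = 25/6 ≈ 4.1667)
P(Q) = (-8 + Q)*(25/6 + Q) (P(Q) = (Q + 25/6)*(Q + (-4 - 4)) = (25/6 + Q)*(Q - 8) = (25/6 + Q)*(-8 + Q) = (-8 + Q)*(25/6 + Q))
P(206) - 1*(-40338) = (-100/3 + 206² - 23/6*206) - 1*(-40338) = (-100/3 + 42436 - 2369/3) + 40338 = 41613 + 40338 = 81951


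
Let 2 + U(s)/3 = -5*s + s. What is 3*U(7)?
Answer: -270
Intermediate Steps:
U(s) = -6 - 12*s (U(s) = -6 + 3*(-5*s + s) = -6 + 3*(-4*s) = -6 - 12*s)
3*U(7) = 3*(-6 - 12*7) = 3*(-6 - 84) = 3*(-90) = -270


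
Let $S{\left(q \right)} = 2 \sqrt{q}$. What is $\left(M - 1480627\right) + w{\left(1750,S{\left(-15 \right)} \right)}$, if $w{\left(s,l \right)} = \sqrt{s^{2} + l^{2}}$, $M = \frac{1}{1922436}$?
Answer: $- \frac{2846410647371}{1922436} + 2 \sqrt{765610} \approx -1.4789 \cdot 10^{6}$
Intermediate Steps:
$M = \frac{1}{1922436} \approx 5.2017 \cdot 10^{-7}$
$w{\left(s,l \right)} = \sqrt{l^{2} + s^{2}}$
$\left(M - 1480627\right) + w{\left(1750,S{\left(-15 \right)} \right)} = \left(\frac{1}{1922436} - 1480627\right) + \sqrt{\left(2 \sqrt{-15}\right)^{2} + 1750^{2}} = - \frac{2846410647371}{1922436} + \sqrt{\left(2 i \sqrt{15}\right)^{2} + 3062500} = - \frac{2846410647371}{1922436} + \sqrt{-60 + 3062500} = - \frac{2846410647371}{1922436} + \sqrt{3062440} = - \frac{2846410647371}{1922436} + 2 \sqrt{765610}$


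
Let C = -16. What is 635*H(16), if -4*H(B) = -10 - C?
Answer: -1905/2 ≈ -952.50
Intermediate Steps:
H(B) = -3/2 (H(B) = -(-10 - 1*(-16))/4 = -(-10 + 16)/4 = -¼*6 = -3/2)
635*H(16) = 635*(-3/2) = -1905/2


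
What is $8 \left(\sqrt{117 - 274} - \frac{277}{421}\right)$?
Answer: $- \frac{2216}{421} + 8 i \sqrt{157} \approx -5.2637 + 100.24 i$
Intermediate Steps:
$8 \left(\sqrt{117 - 274} - \frac{277}{421}\right) = 8 \left(\sqrt{-157} - 277 \cdot \frac{1}{421}\right) = 8 \left(i \sqrt{157} - \frac{277}{421}\right) = 8 \left(- \frac{277}{421} + i \sqrt{157}\right) = - \frac{2216}{421} + 8 i \sqrt{157}$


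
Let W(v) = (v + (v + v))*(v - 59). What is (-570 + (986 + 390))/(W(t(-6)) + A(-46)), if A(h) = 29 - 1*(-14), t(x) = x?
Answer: 806/1213 ≈ 0.66447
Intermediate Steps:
A(h) = 43 (A(h) = 29 + 14 = 43)
W(v) = 3*v*(-59 + v) (W(v) = (v + 2*v)*(-59 + v) = (3*v)*(-59 + v) = 3*v*(-59 + v))
(-570 + (986 + 390))/(W(t(-6)) + A(-46)) = (-570 + (986 + 390))/(3*(-6)*(-59 - 6) + 43) = (-570 + 1376)/(3*(-6)*(-65) + 43) = 806/(1170 + 43) = 806/1213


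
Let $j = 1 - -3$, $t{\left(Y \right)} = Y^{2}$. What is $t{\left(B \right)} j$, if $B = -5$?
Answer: $100$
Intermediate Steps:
$j = 4$ ($j = 1 + 3 = 4$)
$t{\left(B \right)} j = \left(-5\right)^{2} \cdot 4 = 25 \cdot 4 = 100$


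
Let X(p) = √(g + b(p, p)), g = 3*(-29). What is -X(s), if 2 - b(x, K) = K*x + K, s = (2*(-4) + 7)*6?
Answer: -I*√115 ≈ -10.724*I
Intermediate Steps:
s = -6 (s = (-8 + 7)*6 = -1*6 = -6)
b(x, K) = 2 - K - K*x (b(x, K) = 2 - (K*x + K) = 2 - (K + K*x) = 2 + (-K - K*x) = 2 - K - K*x)
g = -87
X(p) = √(-85 - p - p²) (X(p) = √(-87 + (2 - p - p*p)) = √(-87 + (2 - p - p²)) = √(-85 - p - p²))
-X(s) = -√(-85 - 1*(-6) - 1*(-6)²) = -√(-85 + 6 - 1*36) = -√(-85 + 6 - 36) = -√(-115) = -I*√115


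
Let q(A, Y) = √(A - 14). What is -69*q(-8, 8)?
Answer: -69*I*√22 ≈ -323.64*I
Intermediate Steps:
q(A, Y) = √(-14 + A)
-69*q(-8, 8) = -69*√(-14 - 8) = -69*I*√22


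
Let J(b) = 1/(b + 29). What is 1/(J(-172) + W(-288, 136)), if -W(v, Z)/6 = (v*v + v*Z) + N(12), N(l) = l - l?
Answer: -143/37559809 ≈ -3.8073e-6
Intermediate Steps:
J(b) = 1/(29 + b)
N(l) = 0
W(v, Z) = -6*v² - 6*Z*v (W(v, Z) = -6*((v*v + v*Z) + 0) = -6*((v² + Z*v) + 0) = -6*(v² + Z*v) = -6*v² - 6*Z*v)
1/(J(-172) + W(-288, 136)) = 1/(1/(29 - 172) + 6*(-288)*(-1*136 - 1*(-288))) = 1/(1/(-143) + 6*(-288)*(-136 + 288)) = 1/(-1/143 + 6*(-288)*152) = 1/(-1/143 - 262656) = 1/(-37559809/143) = -143/37559809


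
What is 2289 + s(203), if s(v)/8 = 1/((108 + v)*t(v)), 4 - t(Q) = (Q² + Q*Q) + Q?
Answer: 58813307335/25693887 ≈ 2289.0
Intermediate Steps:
t(Q) = 4 - Q - 2*Q² (t(Q) = 4 - ((Q² + Q*Q) + Q) = 4 - ((Q² + Q²) + Q) = 4 - (2*Q² + Q) = 4 - (Q + 2*Q²) = 4 + (-Q - 2*Q²) = 4 - Q - 2*Q²)
s(v) = 8/((108 + v)*(4 - v - 2*v²)) (s(v) = 8*(1/((108 + v)*(4 - v - 2*v²))) = 8/((108 + v)*(4 - v - 2*v²)))
2289 + s(203) = 2289 - 8/((108 + 203)*(-4 + 203 + 2*203²)) = 2289 - 8/(311*(-4 + 203 + 2*41209)) = 2289 - 8*1/311/(-4 + 203 + 82418) = 2289 - 8*1/311/82617 = 2289 - 8*1/311*1/82617 = 2289 - 8/25693887 = 58813307335/25693887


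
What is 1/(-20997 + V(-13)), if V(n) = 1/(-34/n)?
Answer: -34/713885 ≈ -4.7627e-5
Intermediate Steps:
V(n) = -n/34
1/(-20997 + V(-13)) = 1/(-20997 - 1/34*(-13)) = 1/(-20997 + 13/34) = 1/(-713885/34) = -34/713885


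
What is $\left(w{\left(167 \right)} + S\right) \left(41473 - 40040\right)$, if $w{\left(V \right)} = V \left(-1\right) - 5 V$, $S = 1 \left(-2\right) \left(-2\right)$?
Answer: $-1430134$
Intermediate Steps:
$S = 4$ ($S = \left(-2\right) \left(-2\right) = 4$)
$w{\left(V \right)} = - 6 V$ ($w{\left(V \right)} = - V - 5 V = - 6 V$)
$\left(w{\left(167 \right)} + S\right) \left(41473 - 40040\right) = \left(\left(-6\right) 167 + 4\right) \left(41473 - 40040\right) = \left(-1002 + 4\right) 1433 = \left(-998\right) 1433 = -1430134$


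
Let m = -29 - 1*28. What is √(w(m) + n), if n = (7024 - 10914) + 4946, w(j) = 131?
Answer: √1187 ≈ 34.453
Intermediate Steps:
m = -57 (m = -29 - 28 = -57)
n = 1056 (n = -3890 + 4946 = 1056)
√(w(m) + n) = √(131 + 1056) = √1187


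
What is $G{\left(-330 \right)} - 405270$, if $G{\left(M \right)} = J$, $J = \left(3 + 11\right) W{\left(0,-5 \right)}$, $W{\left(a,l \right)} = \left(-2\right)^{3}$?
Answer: $-405382$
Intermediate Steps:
$W{\left(a,l \right)} = -8$
$J = -112$ ($J = \left(3 + 11\right) \left(-8\right) = 14 \left(-8\right) = -112$)
$G{\left(M \right)} = -112$
$G{\left(-330 \right)} - 405270 = -112 - 405270 = -405382$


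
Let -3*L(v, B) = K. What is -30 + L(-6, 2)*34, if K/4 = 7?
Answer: -1042/3 ≈ -347.33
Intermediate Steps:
K = 28 (K = 4*7 = 28)
L(v, B) = -28/3 (L(v, B) = -⅓*28 = -28/3)
-30 + L(-6, 2)*34 = -30 - 28/3*34 = -30 - 952/3 = -1042/3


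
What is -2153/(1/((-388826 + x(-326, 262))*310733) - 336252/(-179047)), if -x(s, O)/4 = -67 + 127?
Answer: -46603843636542731198/40651402549464209 ≈ -1146.4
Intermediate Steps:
x(s, O) = -240 (x(s, O) = -4*(-67 + 127) = -4*60 = -240)
-2153/(1/((-388826 + x(-326, 262))*310733) - 336252/(-179047)) = -2153/(1/(-388826 - 240*310733) - 336252/(-179047)) = -2153/((1/310733)/(-389066) - 336252*(-1/179047)) = -2153/(-1/389066*1/310733 + 336252/179047) = -2153/(-1/120895645378 + 336252/179047) = -2153/40651402549464209/21646002617994766 = -2153*21646002617994766/40651402549464209 = -46603843636542731198/40651402549464209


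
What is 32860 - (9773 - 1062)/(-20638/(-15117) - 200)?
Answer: 98802443507/3002762 ≈ 32904.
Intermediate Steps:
32860 - (9773 - 1062)/(-20638/(-15117) - 200) = 32860 - 8711/(-20638*(-1/15117) - 200) = 32860 - 8711/(20638/15117 - 200) = 32860 - 8711/(-3002762/15117) = 32860 - 8711*(-15117)/3002762 = 32860 - 1*(-131684187/3002762) = 32860 + 131684187/3002762 = 98802443507/3002762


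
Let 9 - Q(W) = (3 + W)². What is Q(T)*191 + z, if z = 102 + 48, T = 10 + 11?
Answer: -108147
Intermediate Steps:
T = 21
z = 150
Q(W) = 9 - (3 + W)²
Q(T)*191 + z = (9 - (3 + 21)²)*191 + 150 = (9 - 1*24²)*191 + 150 = (9 - 1*576)*191 + 150 = (9 - 576)*191 + 150 = -567*191 + 150 = -108297 + 150 = -108147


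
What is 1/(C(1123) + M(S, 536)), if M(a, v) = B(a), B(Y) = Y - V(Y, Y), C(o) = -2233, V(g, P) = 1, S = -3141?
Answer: -1/5375 ≈ -0.00018605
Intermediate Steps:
B(Y) = -1 + Y (B(Y) = Y - 1*1 = Y - 1 = -1 + Y)
M(a, v) = -1 + a
1/(C(1123) + M(S, 536)) = 1/(-2233 + (-1 - 3141)) = 1/(-2233 - 3142) = 1/(-5375) = -1/5375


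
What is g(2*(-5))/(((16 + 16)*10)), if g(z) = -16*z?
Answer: ½ ≈ 0.50000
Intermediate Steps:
g(z) = -16*z
g(2*(-5))/(((16 + 16)*10)) = (-32*(-5))/(((16 + 16)*10)) = (-16*(-10))/((32*10)) = 160/320 = 160*(1/320) = ½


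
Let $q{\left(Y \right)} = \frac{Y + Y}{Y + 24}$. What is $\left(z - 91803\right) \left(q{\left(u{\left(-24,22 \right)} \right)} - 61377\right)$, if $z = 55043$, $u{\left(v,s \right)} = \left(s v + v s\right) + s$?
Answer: $\frac{227870468552}{101} \approx 2.2561 \cdot 10^{9}$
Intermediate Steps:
$u{\left(v,s \right)} = s + 2 s v$ ($u{\left(v,s \right)} = \left(s v + s v\right) + s = 2 s v + s = s + 2 s v$)
$q{\left(Y \right)} = \frac{2 Y}{24 + Y}$
$\left(z - 91803\right) \left(q{\left(u{\left(-24,22 \right)} \right)} - 61377\right) = \left(55043 - 91803\right) \left(\frac{2 \cdot 22 \left(1 + 2 \left(-24\right)\right)}{24 + 22 \left(1 + 2 \left(-24\right)\right)} - 61377\right) = - 36760 \left(\frac{2 \cdot 22 \left(1 - 48\right)}{24 + 22 \left(1 - 48\right)} - 61377\right) = - 36760 \left(\frac{2 \cdot 22 \left(-47\right)}{24 + 22 \left(-47\right)} - 61377\right) = - 36760 \left(2 \left(-1034\right) \frac{1}{24 - 1034} - 61377\right) = - 36760 \left(2 \left(-1034\right) \frac{1}{-1010} - 61377\right) = - 36760 \left(2 \left(-1034\right) \left(- \frac{1}{1010}\right) - 61377\right) = - 36760 \left(\frac{1034}{505} - 61377\right) = \left(-36760\right) \left(- \frac{30994351}{505}\right) = \frac{227870468552}{101}$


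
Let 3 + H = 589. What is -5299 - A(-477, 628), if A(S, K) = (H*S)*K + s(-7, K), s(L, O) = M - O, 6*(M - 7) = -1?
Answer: 1053210829/6 ≈ 1.7554e+8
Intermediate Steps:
H = 586 (H = -3 + 589 = 586)
M = 41/6 (M = 7 + (⅙)*(-1) = 7 - ⅙ = 41/6 ≈ 6.8333)
s(L, O) = 41/6 - O
A(S, K) = 41/6 - K + 586*K*S (A(S, K) = (586*S)*K + (41/6 - K) = 586*K*S + (41/6 - K) = 41/6 - K + 586*K*S)
-5299 - A(-477, 628) = -5299 - (41/6 - 1*628 + 586*628*(-477)) = -5299 - (41/6 - 628 - 175539816) = -5299 - 1*(-1053242623/6) = -5299 + 1053242623/6 = 1053210829/6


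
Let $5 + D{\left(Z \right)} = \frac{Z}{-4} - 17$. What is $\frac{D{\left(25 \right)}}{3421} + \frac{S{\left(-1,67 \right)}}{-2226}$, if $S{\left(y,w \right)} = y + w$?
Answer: $- \frac{192447}{5076764} \approx -0.037907$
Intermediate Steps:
$S{\left(y,w \right)} = w + y$
$D{\left(Z \right)} = -22 - \frac{Z}{4}$ ($D{\left(Z \right)} = -5 + \left(\frac{Z}{-4} - 17\right) = -5 + \left(Z \left(- \frac{1}{4}\right) - 17\right) = -5 - \left(17 + \frac{Z}{4}\right) = -22 - \frac{Z}{4}$)
$\frac{D{\left(25 \right)}}{3421} + \frac{S{\left(-1,67 \right)}}{-2226} = \frac{-22 - \frac{25}{4}}{3421} + \frac{67 - 1}{-2226} = \left(-22 - \frac{25}{4}\right) \frac{1}{3421} + 66 \left(- \frac{1}{2226}\right) = \left(- \frac{113}{4}\right) \frac{1}{3421} - \frac{11}{371} = - \frac{113}{13684} - \frac{11}{371} = - \frac{192447}{5076764}$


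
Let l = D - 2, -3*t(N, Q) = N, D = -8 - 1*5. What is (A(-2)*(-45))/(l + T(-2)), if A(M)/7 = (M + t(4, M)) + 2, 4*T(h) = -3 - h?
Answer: -1680/61 ≈ -27.541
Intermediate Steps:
D = -13 (D = -8 - 5 = -13)
T(h) = -3/4 - h/4 (T(h) = (-3 - h)/4 = -3/4 - h/4)
t(N, Q) = -N/3
A(M) = 14/3 + 7*M (A(M) = 7*((M - 1/3*4) + 2) = 7*((M - 4/3) + 2) = 7*((-4/3 + M) + 2) = 7*(2/3 + M) = 14/3 + 7*M)
l = -15 (l = -13 - 2 = -15)
(A(-2)*(-45))/(l + T(-2)) = ((14/3 + 7*(-2))*(-45))/(-15 + (-3/4 - 1/4*(-2))) = ((14/3 - 14)*(-45))/(-15 + (-3/4 + 1/2)) = (-28/3*(-45))/(-15 - 1/4) = 420/(-61/4) = 420*(-4/61) = -1680/61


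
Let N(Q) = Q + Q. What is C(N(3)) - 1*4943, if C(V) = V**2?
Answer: -4907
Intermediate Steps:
N(Q) = 2*Q
C(N(3)) - 1*4943 = (2*3)**2 - 1*4943 = 6**2 - 4943 = 36 - 4943 = -4907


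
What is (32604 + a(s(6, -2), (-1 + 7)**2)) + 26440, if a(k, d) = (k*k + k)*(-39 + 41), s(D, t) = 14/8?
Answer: 472429/8 ≈ 59054.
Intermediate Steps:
s(D, t) = 7/4 (s(D, t) = 14*(1/8) = 7/4)
a(k, d) = 2*k + 2*k**2 (a(k, d) = (k**2 + k)*2 = (k + k**2)*2 = 2*k + 2*k**2)
(32604 + a(s(6, -2), (-1 + 7)**2)) + 26440 = (32604 + 2*(7/4)*(1 + 7/4)) + 26440 = (32604 + 2*(7/4)*(11/4)) + 26440 = (32604 + 77/8) + 26440 = 260909/8 + 26440 = 472429/8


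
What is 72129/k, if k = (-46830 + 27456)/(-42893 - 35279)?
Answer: 939744698/3229 ≈ 2.9103e+5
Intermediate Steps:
k = 9687/39086 (k = -19374/(-78172) = -19374*(-1/78172) = 9687/39086 ≈ 0.24784)
72129/k = 72129/(9687/39086) = 72129*(39086/9687) = 939744698/3229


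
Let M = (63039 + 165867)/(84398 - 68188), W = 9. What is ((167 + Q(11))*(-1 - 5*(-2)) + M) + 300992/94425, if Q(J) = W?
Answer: 245101026137/153062925 ≈ 1601.3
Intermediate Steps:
Q(J) = 9
M = 114453/8105 (M = 228906/16210 = 228906*(1/16210) = 114453/8105 ≈ 14.121)
((167 + Q(11))*(-1 - 5*(-2)) + M) + 300992/94425 = ((167 + 9)*(-1 - 5*(-2)) + 114453/8105) + 300992/94425 = (176*(-1 + 10) + 114453/8105) + 300992*(1/94425) = (176*9 + 114453/8105) + 300992/94425 = (1584 + 114453/8105) + 300992/94425 = 12952773/8105 + 300992/94425 = 245101026137/153062925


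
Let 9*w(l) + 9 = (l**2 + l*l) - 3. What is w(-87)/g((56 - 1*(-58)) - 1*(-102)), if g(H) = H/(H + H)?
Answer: 10084/3 ≈ 3361.3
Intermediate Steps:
w(l) = -4/3 + 2*l**2/9 (w(l) = -1 + ((l**2 + l*l) - 3)/9 = -1 + ((l**2 + l**2) - 3)/9 = -1 + (2*l**2 - 3)/9 = -1 + (-3 + 2*l**2)/9 = -1 + (-1/3 + 2*l**2/9) = -4/3 + 2*l**2/9)
g(H) = 1/2 (g(H) = H/((2*H)) = H*(1/(2*H)) = 1/2)
w(-87)/g((56 - 1*(-58)) - 1*(-102)) = (-4/3 + (2/9)*(-87)**2)/(1/2) = (-4/3 + (2/9)*7569)*2 = (-4/3 + 1682)*2 = (5042/3)*2 = 10084/3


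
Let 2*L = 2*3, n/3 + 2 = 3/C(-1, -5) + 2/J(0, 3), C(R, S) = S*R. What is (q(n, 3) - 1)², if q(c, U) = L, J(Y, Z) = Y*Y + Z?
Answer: 4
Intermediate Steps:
J(Y, Z) = Z + Y² (J(Y, Z) = Y² + Z = Z + Y²)
C(R, S) = R*S
n = -11/5 (n = -6 + 3*(3/((-1*(-5))) + 2/(3 + 0²)) = -6 + 3*(3/5 + 2/(3 + 0)) = -6 + 3*(3*(⅕) + 2/3) = -6 + 3*(⅗ + 2*(⅓)) = -6 + 3*(⅗ + ⅔) = -6 + 3*(19/15) = -6 + 19/5 = -11/5 ≈ -2.2000)
L = 3 (L = (2*3)/2 = (½)*6 = 3)
q(c, U) = 3
(q(n, 3) - 1)² = (3 - 1)² = 2² = 4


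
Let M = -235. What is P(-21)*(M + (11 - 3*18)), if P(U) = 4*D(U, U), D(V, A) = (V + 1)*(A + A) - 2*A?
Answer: -980784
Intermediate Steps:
D(V, A) = -2*A + 2*A*(1 + V) (D(V, A) = (1 + V)*(2*A) - 2*A = 2*A*(1 + V) - 2*A = -2*A + 2*A*(1 + V))
P(U) = 8*U**2 (P(U) = 4*(2*U*U) = 4*(2*U**2) = 8*U**2)
P(-21)*(M + (11 - 3*18)) = (8*(-21)**2)*(-235 + (11 - 3*18)) = (8*441)*(-235 + (11 - 54)) = 3528*(-235 - 43) = 3528*(-278) = -980784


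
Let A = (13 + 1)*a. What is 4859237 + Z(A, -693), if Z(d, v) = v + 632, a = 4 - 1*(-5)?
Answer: 4859176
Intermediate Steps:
a = 9 (a = 4 + 5 = 9)
A = 126 (A = (13 + 1)*9 = 14*9 = 126)
Z(d, v) = 632 + v
4859237 + Z(A, -693) = 4859237 + (632 - 693) = 4859237 - 61 = 4859176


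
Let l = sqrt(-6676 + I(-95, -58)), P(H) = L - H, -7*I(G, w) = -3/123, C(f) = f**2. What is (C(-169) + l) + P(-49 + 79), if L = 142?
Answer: 28673 + I*sqrt(549895157)/287 ≈ 28673.0 + 81.707*I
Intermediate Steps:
I(G, w) = 1/287 (I(G, w) = -(-3)/(7*123) = -1/7*(-1/41) = 1/287)
P(H) = 142 - H
l = I*sqrt(549895157)/287 (l = sqrt(-6676 + 1/287) = sqrt(-1916011/287) = I*sqrt(549895157)/287 ≈ 81.707*I)
(C(-169) + l) + P(-49 + 79) = ((-169)**2 + I*sqrt(549895157)/287) + (142 - (-49 + 79)) = (28561 + I*sqrt(549895157)/287) + (142 - 1*30) = (28561 + I*sqrt(549895157)/287) + (142 - 30) = (28561 + I*sqrt(549895157)/287) + 112 = 28673 + I*sqrt(549895157)/287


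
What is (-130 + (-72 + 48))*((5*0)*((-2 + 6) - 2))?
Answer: 0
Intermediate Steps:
(-130 + (-72 + 48))*((5*0)*((-2 + 6) - 2)) = (-130 - 24)*(0*(4 - 2)) = -0*2 = -154*0 = 0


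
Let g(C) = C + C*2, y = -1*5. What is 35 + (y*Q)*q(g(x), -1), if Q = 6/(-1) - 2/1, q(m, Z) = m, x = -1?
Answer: -85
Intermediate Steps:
y = -5
g(C) = 3*C (g(C) = C + 2*C = 3*C)
Q = -8 (Q = 6*(-1) - 2*1 = -6 - 2 = -8)
35 + (y*Q)*q(g(x), -1) = 35 + (-5*(-8))*(3*(-1)) = 35 + 40*(-3) = 35 - 120 = -85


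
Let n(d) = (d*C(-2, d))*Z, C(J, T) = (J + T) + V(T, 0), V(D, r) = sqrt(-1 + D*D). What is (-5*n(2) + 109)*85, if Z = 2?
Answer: 9265 - 1700*sqrt(3) ≈ 6320.5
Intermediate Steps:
V(D, r) = sqrt(-1 + D**2)
C(J, T) = J + T + sqrt(-1 + T**2) (C(J, T) = (J + T) + sqrt(-1 + T**2) = J + T + sqrt(-1 + T**2))
n(d) = 2*d*(-2 + d + sqrt(-1 + d**2)) (n(d) = (d*(-2 + d + sqrt(-1 + d**2)))*2 = 2*d*(-2 + d + sqrt(-1 + d**2)))
(-5*n(2) + 109)*85 = (-10*2*(-2 + 2 + sqrt(-1 + 2**2)) + 109)*85 = (-10*2*(-2 + 2 + sqrt(-1 + 4)) + 109)*85 = (-10*2*(-2 + 2 + sqrt(3)) + 109)*85 = (-10*2*sqrt(3) + 109)*85 = (-20*sqrt(3) + 109)*85 = (109 - 20*sqrt(3))*85 = 9265 - 1700*sqrt(3)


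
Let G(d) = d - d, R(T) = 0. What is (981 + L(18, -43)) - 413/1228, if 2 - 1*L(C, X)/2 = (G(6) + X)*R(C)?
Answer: 1209167/1228 ≈ 984.66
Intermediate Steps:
G(d) = 0
L(C, X) = 4 (L(C, X) = 4 - 2*(0 + X)*0 = 4 - 2*X*0 = 4 - 2*0 = 4 + 0 = 4)
(981 + L(18, -43)) - 413/1228 = (981 + 4) - 413/1228 = 985 - 413*1/1228 = 985 - 413/1228 = 1209167/1228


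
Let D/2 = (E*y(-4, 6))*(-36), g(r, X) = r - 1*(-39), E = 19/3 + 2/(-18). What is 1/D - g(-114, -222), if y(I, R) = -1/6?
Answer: 16803/224 ≈ 75.013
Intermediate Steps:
y(I, R) = -⅙ (y(I, R) = -1*⅙ = -⅙)
E = 56/9 (E = 19*(⅓) + 2*(-1/18) = 19/3 - ⅑ = 56/9 ≈ 6.2222)
g(r, X) = 39 + r (g(r, X) = r + 39 = 39 + r)
D = 224/3 (D = 2*(((56/9)*(-⅙))*(-36)) = 2*(-28/27*(-36)) = 2*(112/3) = 224/3 ≈ 74.667)
1/D - g(-114, -222) = 1/(224/3) - (39 - 114) = 3/224 - 1*(-75) = 3/224 + 75 = 16803/224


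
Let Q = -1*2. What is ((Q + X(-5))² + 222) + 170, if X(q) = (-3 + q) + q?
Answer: 617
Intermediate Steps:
Q = -2
X(q) = -3 + 2*q
((Q + X(-5))² + 222) + 170 = ((-2 + (-3 + 2*(-5)))² + 222) + 170 = ((-2 + (-3 - 10))² + 222) + 170 = ((-2 - 13)² + 222) + 170 = ((-15)² + 222) + 170 = (225 + 222) + 170 = 447 + 170 = 617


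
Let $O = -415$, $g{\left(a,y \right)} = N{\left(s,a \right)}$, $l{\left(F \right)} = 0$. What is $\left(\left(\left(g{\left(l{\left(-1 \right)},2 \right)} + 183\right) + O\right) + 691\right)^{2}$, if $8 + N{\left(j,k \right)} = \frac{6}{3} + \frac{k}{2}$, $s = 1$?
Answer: $205209$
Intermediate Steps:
$N{\left(j,k \right)} = -6 + \frac{k}{2}$ ($N{\left(j,k \right)} = -8 + \left(\frac{6}{3} + \frac{k}{2}\right) = -8 + \left(6 \cdot \frac{1}{3} + k \frac{1}{2}\right) = -8 + \left(2 + \frac{k}{2}\right) = -6 + \frac{k}{2}$)
$g{\left(a,y \right)} = -6 + \frac{a}{2}$
$\left(\left(\left(g{\left(l{\left(-1 \right)},2 \right)} + 183\right) + O\right) + 691\right)^{2} = \left(\left(\left(\left(-6 + \frac{1}{2} \cdot 0\right) + 183\right) - 415\right) + 691\right)^{2} = \left(\left(\left(\left(-6 + 0\right) + 183\right) - 415\right) + 691\right)^{2} = \left(\left(\left(-6 + 183\right) - 415\right) + 691\right)^{2} = \left(\left(177 - 415\right) + 691\right)^{2} = \left(-238 + 691\right)^{2} = 453^{2} = 205209$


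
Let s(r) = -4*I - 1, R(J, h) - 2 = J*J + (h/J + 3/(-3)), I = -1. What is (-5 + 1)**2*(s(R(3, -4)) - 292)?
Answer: -4624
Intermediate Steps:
R(J, h) = 1 + J**2 + h/J (R(J, h) = 2 + (J*J + (h/J + 3/(-3))) = 2 + (J**2 + (h/J + 3*(-1/3))) = 2 + (J**2 + (h/J - 1)) = 2 + (J**2 + (-1 + h/J)) = 2 + (-1 + J**2 + h/J) = 1 + J**2 + h/J)
s(r) = 3 (s(r) = -4*(-1) - 1 = 4 - 1 = 3)
(-5 + 1)**2*(s(R(3, -4)) - 292) = (-5 + 1)**2*(3 - 292) = (-4)**2*(-289) = 16*(-289) = -4624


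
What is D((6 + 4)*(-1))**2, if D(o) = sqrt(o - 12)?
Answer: -22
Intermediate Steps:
D(o) = sqrt(-12 + o)
D((6 + 4)*(-1))**2 = (sqrt(-12 + (6 + 4)*(-1)))**2 = (sqrt(-12 + 10*(-1)))**2 = (sqrt(-12 - 10))**2 = (sqrt(-22))**2 = (I*sqrt(22))**2 = -22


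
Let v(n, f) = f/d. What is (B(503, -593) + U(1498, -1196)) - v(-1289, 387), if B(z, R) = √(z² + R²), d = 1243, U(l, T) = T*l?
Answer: -2226969131/1243 + √604658 ≈ -1.7908e+6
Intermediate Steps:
v(n, f) = f/1243
B(z, R) = √(R² + z²)
(B(503, -593) + U(1498, -1196)) - v(-1289, 387) = (√((-593)² + 503²) - 1196*1498) - 387/1243 = (√(351649 + 253009) - 1791608) - 1*387/1243 = (√604658 - 1791608) - 387/1243 = (-1791608 + √604658) - 387/1243 = -2226969131/1243 + √604658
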